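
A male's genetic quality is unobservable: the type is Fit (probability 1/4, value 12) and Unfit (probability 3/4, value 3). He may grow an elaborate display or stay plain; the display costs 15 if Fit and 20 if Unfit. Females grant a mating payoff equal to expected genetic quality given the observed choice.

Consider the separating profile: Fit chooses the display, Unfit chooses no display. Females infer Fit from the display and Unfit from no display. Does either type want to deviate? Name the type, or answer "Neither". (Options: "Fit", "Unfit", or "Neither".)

Fit

The display pays 12; no display pays 3.
Fit: assigned the display, nets 12 − 15 = -3; deviating to no display nets 3.
Unfit: assigned no display, nets 3; deviating to the display nets 12 − 20 = -8.
The Fit type gains 6 by deviating.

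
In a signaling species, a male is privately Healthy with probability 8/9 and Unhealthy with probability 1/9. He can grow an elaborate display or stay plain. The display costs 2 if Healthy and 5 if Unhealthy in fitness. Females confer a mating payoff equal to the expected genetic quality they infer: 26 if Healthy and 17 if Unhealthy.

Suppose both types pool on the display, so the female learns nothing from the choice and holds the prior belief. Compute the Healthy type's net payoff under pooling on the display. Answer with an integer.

23

Pooled mating payoff = 8/9·26 + 1/9·17 = 25.
Healthy pays cost 2 for the display, so net payoff = 25 − 2 = 23.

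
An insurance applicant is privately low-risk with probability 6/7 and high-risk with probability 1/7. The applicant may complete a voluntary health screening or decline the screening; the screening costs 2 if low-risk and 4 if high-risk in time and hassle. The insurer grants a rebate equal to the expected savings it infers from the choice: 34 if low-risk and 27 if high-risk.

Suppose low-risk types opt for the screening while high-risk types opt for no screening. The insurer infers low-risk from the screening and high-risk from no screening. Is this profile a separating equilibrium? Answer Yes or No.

Under these beliefs, the screening earns rebate 34 and no screening earns rebate 27.
low-risk: the screening nets 34 − 2 = 32; no screening nets 27. low-risk prefers the screening.
high-risk: the screening nets 34 − 4 = 30; no screening nets 27. high-risk would deviate to the screening.
high-risk has a profitable deviation, so the profile is not an equilibrium.

No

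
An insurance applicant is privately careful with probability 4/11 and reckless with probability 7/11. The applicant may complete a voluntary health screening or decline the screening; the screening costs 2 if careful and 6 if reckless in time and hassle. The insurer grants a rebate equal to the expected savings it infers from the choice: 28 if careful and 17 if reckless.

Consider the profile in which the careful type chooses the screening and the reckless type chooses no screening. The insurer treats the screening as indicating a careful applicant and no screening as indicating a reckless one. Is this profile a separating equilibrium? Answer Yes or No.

Under these beliefs, the screening earns rebate 28 and no screening earns rebate 17.
careful: the screening nets 28 − 2 = 26; no screening nets 17. careful prefers the screening.
reckless: the screening nets 28 − 6 = 22; no screening nets 17. reckless would deviate to the screening.
reckless has a profitable deviation, so the profile is not an equilibrium.

No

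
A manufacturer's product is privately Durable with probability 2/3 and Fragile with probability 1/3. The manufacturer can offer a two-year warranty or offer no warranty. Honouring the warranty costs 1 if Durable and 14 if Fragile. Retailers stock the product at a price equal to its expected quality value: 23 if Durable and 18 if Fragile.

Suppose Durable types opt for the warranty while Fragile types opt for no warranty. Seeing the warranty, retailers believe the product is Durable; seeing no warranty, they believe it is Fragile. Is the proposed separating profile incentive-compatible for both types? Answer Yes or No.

Yes

Under these beliefs, the warranty earns price 23 and no warranty earns price 18.
Durable: the warranty nets 23 − 1 = 22; no warranty nets 18. Durable prefers the warranty.
Fragile: the warranty nets 23 − 14 = 9; no warranty nets 18. Fragile prefers no warranty.
Neither type deviates, so the separating profile is an equilibrium.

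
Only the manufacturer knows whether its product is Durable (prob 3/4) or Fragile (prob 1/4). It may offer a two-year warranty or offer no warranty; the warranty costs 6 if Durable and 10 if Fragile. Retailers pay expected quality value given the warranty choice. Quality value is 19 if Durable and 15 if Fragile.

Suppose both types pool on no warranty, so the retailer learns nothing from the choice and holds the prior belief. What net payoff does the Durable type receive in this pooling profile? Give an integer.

18

Pooled price = 3/4·19 + 1/4·15 = 18.
Durable pays no cost for no warranty, so net payoff = 18.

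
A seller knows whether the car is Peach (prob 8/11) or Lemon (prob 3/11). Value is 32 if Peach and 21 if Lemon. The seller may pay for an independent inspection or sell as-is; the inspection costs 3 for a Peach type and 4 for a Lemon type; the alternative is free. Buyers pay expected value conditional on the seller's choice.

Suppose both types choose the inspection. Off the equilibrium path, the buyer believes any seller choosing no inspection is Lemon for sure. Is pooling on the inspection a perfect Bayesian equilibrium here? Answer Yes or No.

On path, the buyer holds the prior and pays 8/11·32 + 3/11·21 = 29. Off path (no inspection), believing Lemon, it pays 21.
Peach: the inspection nets 29 − 3 = 26; no inspection nets 21. Peach stays.
Lemon: the inspection nets 29 − 4 = 25; no inspection nets 21. Lemon stays.
No type deviates, so pooling is sustained.

Yes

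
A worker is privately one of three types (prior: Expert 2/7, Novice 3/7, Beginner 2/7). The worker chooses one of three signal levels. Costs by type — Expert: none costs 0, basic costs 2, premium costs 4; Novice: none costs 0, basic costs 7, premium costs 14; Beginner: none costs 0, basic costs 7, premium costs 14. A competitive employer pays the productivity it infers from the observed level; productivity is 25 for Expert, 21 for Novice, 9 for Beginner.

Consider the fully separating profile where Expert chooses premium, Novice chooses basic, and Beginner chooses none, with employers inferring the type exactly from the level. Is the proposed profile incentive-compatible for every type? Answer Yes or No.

Separating wages: premium → 25, basic → 21, none → 9.
Expert (assigned premium): none: 9 − 0 = 9; basic: 21 − 2 = 19; premium: 25 − 4 = 21. Expert stays.
Novice (assigned basic): none: 9 − 0 = 9; basic: 21 − 7 = 14; premium: 25 − 14 = 11. Novice stays.
Beginner (assigned none): none: 9 − 0 = 9; basic: 21 − 7 = 14; premium: 25 − 14 = 11. Beginner prefers basic.
At least one type deviates; the separating profile fails.

No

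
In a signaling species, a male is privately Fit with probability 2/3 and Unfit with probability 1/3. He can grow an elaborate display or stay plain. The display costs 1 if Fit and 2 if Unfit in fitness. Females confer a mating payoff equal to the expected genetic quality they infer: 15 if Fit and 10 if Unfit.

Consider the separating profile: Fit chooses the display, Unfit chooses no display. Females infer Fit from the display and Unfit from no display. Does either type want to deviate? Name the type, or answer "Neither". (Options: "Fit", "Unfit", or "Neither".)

Unfit

The display pays 15; no display pays 10.
Fit: assigned the display, nets 15 − 1 = 14; deviating to no display nets 10.
Unfit: assigned no display, nets 10; deviating to the display nets 15 − 2 = 13.
The Unfit type gains 3 by deviating.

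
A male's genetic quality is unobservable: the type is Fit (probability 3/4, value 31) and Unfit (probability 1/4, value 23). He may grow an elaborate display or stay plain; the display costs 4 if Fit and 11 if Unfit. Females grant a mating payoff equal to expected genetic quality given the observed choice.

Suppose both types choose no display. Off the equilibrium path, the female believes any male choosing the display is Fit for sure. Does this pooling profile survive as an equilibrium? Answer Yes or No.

On path, the female holds the prior and pays 3/4·31 + 1/4·23 = 29. Off path (the display), believing Fit, it pays 31.
Fit: no display nets 29; the display nets 31 − 4 = 27. Fit stays.
Unfit: no display nets 29; the display nets 31 − 11 = 20. Unfit stays.
No type deviates, so pooling is sustained.

Yes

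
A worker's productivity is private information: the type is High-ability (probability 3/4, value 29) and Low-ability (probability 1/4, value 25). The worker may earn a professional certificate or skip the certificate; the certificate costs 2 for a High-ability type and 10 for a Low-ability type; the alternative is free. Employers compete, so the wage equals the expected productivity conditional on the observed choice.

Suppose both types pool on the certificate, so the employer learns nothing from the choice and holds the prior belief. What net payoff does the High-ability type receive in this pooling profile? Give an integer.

26

Pooled wage = 3/4·29 + 1/4·25 = 28.
High-ability pays cost 2 for the certificate, so net payoff = 28 − 2 = 26.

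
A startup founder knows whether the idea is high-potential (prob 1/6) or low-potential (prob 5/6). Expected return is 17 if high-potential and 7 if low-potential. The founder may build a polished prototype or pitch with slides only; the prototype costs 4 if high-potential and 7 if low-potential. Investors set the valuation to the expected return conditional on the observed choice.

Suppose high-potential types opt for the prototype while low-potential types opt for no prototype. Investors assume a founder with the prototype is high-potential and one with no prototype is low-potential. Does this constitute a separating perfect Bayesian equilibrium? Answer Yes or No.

No

Under these beliefs, the prototype earns valuation 17 and no prototype earns valuation 7.
high-potential: the prototype nets 17 − 4 = 13; no prototype nets 7. high-potential prefers the prototype.
low-potential: the prototype nets 17 − 7 = 10; no prototype nets 7. low-potential would deviate to the prototype.
low-potential has a profitable deviation, so the profile is not an equilibrium.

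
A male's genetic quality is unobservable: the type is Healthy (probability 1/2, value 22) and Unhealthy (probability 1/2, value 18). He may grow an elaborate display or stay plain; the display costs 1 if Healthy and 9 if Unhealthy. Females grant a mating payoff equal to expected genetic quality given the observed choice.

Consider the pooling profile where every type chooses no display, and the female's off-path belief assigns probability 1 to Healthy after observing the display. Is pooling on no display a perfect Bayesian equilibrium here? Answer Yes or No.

On path, the female holds the prior and pays 1/2·22 + 1/2·18 = 20. Off path (the display), believing Healthy, it pays 22.
Healthy: no display nets 20; the display nets 22 − 1 = 21. Healthy would deviate.
Unhealthy: no display nets 20; the display nets 22 − 9 = 13. Unhealthy stays.
A type deviates, so pooling fails.

No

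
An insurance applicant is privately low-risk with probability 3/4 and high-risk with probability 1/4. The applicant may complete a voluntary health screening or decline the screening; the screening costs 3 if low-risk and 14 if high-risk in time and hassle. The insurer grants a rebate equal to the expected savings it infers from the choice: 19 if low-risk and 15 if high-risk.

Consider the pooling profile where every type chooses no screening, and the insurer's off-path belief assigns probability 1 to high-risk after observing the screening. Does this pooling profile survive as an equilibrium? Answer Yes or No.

On path, the insurer holds the prior and pays 3/4·19 + 1/4·15 = 18. Off path (the screening), believing high-risk, it pays 15.
low-risk: no screening nets 18; the screening nets 15 − 3 = 12. low-risk stays.
high-risk: no screening nets 18; the screening nets 15 − 14 = 1. high-risk stays.
No type deviates, so pooling is sustained.

Yes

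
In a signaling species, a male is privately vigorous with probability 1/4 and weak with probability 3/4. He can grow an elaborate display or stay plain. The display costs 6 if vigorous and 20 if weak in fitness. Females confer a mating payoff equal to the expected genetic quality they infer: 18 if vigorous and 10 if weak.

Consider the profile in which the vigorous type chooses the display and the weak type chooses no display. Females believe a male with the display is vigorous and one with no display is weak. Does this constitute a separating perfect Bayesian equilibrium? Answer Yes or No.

Yes

Under these beliefs, the display earns mating payoff 18 and no display earns mating payoff 10.
vigorous: the display nets 18 − 6 = 12; no display nets 10. vigorous prefers the display.
weak: the display nets 18 − 20 = -2; no display nets 10. weak prefers no display.
Neither type deviates, so the separating profile is an equilibrium.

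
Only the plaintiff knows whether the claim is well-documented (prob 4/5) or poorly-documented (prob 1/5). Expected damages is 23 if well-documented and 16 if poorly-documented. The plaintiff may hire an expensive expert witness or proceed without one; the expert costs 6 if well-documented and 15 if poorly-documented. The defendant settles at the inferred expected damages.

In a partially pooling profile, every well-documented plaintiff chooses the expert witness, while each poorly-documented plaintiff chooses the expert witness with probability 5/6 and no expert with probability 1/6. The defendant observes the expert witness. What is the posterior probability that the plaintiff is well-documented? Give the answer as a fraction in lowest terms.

P(the expert witness) = (4/5)·1 + (1/5)·(5/6) = 29/30.
By Bayes' rule, P(well-documented | the expert witness) = (4/5) / (29/30) = 24/29.

24/29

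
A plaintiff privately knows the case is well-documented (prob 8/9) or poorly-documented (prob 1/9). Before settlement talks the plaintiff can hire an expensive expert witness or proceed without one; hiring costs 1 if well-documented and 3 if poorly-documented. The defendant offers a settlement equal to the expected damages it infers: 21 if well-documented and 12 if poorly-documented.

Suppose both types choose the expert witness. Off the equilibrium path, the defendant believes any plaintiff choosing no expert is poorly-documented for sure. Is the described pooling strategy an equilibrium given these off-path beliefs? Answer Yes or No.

Yes

On path, the defendant holds the prior and pays 8/9·21 + 1/9·12 = 20. Off path (no expert), believing poorly-documented, it pays 12.
well-documented: the expert witness nets 20 − 1 = 19; no expert nets 12. well-documented stays.
poorly-documented: the expert witness nets 20 − 3 = 17; no expert nets 12. poorly-documented stays.
No type deviates, so pooling is sustained.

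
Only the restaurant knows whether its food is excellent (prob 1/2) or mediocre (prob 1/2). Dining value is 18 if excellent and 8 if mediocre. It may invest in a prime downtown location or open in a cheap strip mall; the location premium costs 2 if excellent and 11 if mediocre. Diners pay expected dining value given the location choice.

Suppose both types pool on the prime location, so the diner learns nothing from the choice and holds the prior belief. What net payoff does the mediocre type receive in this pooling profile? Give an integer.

2

Pooled price premium = 1/2·18 + 1/2·8 = 13.
mediocre pays cost 11 for the prime location, so net payoff = 13 − 11 = 2.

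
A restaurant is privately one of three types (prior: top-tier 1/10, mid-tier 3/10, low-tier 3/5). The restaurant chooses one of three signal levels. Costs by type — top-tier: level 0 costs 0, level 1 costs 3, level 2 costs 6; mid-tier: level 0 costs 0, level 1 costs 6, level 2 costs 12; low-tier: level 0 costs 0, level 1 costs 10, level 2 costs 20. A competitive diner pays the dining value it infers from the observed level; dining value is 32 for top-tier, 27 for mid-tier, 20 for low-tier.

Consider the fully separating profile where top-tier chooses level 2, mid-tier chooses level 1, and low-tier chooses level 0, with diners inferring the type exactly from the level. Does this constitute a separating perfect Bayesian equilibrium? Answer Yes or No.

Separating price premiums: level 2 → 32, level 1 → 27, level 0 → 20.
top-tier (assigned level 2): level 0: 20 − 0 = 20; level 1: 27 − 3 = 24; level 2: 32 − 6 = 26. top-tier stays.
mid-tier (assigned level 1): level 0: 20 − 0 = 20; level 1: 27 − 6 = 21; level 2: 32 − 12 = 20. mid-tier stays.
low-tier (assigned level 0): level 0: 20 − 0 = 20; level 1: 27 − 10 = 17; level 2: 32 − 20 = 12. low-tier stays.
Every type prefers its assigned level; separation holds.

Yes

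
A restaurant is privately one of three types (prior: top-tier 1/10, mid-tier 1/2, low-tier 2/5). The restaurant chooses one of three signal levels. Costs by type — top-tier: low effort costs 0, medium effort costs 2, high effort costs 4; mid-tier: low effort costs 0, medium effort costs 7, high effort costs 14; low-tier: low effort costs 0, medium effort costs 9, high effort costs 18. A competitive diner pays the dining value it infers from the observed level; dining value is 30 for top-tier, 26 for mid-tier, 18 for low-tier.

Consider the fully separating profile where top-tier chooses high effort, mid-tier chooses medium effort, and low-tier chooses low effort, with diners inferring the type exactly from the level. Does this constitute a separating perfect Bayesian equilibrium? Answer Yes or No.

Yes

Separating price premiums: high effort → 30, medium effort → 26, low effort → 18.
top-tier (assigned high effort): low effort: 18 − 0 = 18; medium effort: 26 − 2 = 24; high effort: 30 − 4 = 26. top-tier stays.
mid-tier (assigned medium effort): low effort: 18 − 0 = 18; medium effort: 26 − 7 = 19; high effort: 30 − 14 = 16. mid-tier stays.
low-tier (assigned low effort): low effort: 18 − 0 = 18; medium effort: 26 − 9 = 17; high effort: 30 − 18 = 12. low-tier stays.
Every type prefers its assigned level; separation holds.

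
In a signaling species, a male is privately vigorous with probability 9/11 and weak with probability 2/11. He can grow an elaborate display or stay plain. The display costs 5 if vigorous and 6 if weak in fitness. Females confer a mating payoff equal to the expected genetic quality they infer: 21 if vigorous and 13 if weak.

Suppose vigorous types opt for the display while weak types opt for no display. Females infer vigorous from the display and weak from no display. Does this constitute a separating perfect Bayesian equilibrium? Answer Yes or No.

No

Under these beliefs, the display earns mating payoff 21 and no display earns mating payoff 13.
vigorous: the display nets 21 − 5 = 16; no display nets 13. vigorous prefers the display.
weak: the display nets 21 − 6 = 15; no display nets 13. weak would deviate to the display.
weak has a profitable deviation, so the profile is not an equilibrium.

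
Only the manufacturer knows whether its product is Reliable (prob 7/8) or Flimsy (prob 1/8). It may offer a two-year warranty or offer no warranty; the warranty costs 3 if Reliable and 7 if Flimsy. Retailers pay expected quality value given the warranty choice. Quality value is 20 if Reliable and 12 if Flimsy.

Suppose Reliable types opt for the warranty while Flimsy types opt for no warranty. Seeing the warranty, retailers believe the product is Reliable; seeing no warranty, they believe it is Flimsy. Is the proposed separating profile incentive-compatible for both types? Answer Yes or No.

No

Under these beliefs, the warranty earns price 20 and no warranty earns price 12.
Reliable: the warranty nets 20 − 3 = 17; no warranty nets 12. Reliable prefers the warranty.
Flimsy: the warranty nets 20 − 7 = 13; no warranty nets 12. Flimsy would deviate to the warranty.
Flimsy has a profitable deviation, so the profile is not an equilibrium.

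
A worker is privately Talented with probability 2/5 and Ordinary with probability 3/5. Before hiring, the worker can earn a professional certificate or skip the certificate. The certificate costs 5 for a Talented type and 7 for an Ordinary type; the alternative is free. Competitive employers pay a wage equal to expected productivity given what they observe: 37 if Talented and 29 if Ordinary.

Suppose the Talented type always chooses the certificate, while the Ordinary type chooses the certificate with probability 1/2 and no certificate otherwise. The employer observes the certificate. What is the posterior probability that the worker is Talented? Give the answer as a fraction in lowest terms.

P(the certificate) = (2/5)·1 + (3/5)·(1/2) = 7/10.
By Bayes' rule, P(Talented | the certificate) = (2/5) / (7/10) = 4/7.

4/7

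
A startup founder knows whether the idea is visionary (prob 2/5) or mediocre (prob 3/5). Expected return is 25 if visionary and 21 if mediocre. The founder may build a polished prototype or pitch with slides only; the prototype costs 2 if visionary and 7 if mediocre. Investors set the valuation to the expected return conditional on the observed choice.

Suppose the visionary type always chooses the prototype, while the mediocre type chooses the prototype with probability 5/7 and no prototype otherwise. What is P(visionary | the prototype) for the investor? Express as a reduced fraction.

P(the prototype) = (2/5)·1 + (3/5)·(5/7) = 29/35.
By Bayes' rule, P(visionary | the prototype) = (2/5) / (29/35) = 14/29.

14/29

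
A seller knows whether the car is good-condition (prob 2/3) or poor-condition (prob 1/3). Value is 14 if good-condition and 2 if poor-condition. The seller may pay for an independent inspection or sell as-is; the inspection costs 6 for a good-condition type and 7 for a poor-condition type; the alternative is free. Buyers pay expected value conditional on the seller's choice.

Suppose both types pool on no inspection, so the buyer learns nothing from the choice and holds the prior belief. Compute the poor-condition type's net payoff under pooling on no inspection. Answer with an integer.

Pooled price = 2/3·14 + 1/3·2 = 10.
poor-condition pays no cost for no inspection, so net payoff = 10.

10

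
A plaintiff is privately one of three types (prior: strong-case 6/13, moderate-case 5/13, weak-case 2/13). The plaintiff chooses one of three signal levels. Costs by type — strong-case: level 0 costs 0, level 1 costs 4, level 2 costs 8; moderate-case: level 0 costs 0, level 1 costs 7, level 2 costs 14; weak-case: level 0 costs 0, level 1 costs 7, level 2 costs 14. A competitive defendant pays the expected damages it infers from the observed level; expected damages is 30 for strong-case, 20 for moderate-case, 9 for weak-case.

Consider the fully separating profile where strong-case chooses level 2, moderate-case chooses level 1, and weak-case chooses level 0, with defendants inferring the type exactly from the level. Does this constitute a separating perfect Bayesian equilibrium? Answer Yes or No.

No

Separating settlements: level 2 → 30, level 1 → 20, level 0 → 9.
strong-case (assigned level 2): level 0: 9 − 0 = 9; level 1: 20 − 4 = 16; level 2: 30 − 8 = 22. strong-case stays.
moderate-case (assigned level 1): level 0: 9 − 0 = 9; level 1: 20 − 7 = 13; level 2: 30 − 14 = 16. moderate-case prefers level 2.
weak-case (assigned level 0): level 0: 9 − 0 = 9; level 1: 20 − 7 = 13; level 2: 30 − 14 = 16. weak-case prefers level 2.
At least one type deviates; the separating profile fails.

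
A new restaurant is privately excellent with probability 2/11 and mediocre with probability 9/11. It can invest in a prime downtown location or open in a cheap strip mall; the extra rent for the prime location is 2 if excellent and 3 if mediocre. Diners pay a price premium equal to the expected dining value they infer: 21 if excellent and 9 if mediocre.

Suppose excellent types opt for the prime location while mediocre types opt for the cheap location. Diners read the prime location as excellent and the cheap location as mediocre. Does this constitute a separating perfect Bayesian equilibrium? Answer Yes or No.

Under these beliefs, the prime location earns price premium 21 and the cheap location earns price premium 9.
excellent: the prime location nets 21 − 2 = 19; the cheap location nets 9. excellent prefers the prime location.
mediocre: the prime location nets 21 − 3 = 18; the cheap location nets 9. mediocre would deviate to the prime location.
mediocre has a profitable deviation, so the profile is not an equilibrium.

No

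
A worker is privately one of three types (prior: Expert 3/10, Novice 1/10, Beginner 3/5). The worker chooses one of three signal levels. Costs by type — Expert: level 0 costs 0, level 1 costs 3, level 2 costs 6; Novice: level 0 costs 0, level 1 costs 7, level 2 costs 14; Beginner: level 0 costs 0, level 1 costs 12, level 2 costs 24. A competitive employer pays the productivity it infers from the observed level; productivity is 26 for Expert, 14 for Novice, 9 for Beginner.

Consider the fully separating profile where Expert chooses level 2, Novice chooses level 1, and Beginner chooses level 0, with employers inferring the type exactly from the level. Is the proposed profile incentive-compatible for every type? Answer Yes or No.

Separating wages: level 2 → 26, level 1 → 14, level 0 → 9.
Expert (assigned level 2): level 0: 9 − 0 = 9; level 1: 14 − 3 = 11; level 2: 26 − 6 = 20. Expert stays.
Novice (assigned level 1): level 0: 9 − 0 = 9; level 1: 14 − 7 = 7; level 2: 26 − 14 = 12. Novice prefers level 2.
Beginner (assigned level 0): level 0: 9 − 0 = 9; level 1: 14 − 12 = 2; level 2: 26 − 24 = 2. Beginner stays.
At least one type deviates; the separating profile fails.

No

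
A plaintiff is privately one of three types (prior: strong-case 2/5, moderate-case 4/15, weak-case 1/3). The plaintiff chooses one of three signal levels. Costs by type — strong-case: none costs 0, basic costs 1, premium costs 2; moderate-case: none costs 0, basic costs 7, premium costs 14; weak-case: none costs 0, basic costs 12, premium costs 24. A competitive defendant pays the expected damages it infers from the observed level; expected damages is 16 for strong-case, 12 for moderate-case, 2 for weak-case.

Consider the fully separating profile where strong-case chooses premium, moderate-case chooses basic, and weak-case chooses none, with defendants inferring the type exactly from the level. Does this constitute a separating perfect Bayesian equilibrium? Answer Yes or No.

Yes

Separating settlements: premium → 16, basic → 12, none → 2.
strong-case (assigned premium): none: 2 − 0 = 2; basic: 12 − 1 = 11; premium: 16 − 2 = 14. strong-case stays.
moderate-case (assigned basic): none: 2 − 0 = 2; basic: 12 − 7 = 5; premium: 16 − 14 = 2. moderate-case stays.
weak-case (assigned none): none: 2 − 0 = 2; basic: 12 − 12 = 0; premium: 16 − 24 = -8. weak-case stays.
Every type prefers its assigned level; separation holds.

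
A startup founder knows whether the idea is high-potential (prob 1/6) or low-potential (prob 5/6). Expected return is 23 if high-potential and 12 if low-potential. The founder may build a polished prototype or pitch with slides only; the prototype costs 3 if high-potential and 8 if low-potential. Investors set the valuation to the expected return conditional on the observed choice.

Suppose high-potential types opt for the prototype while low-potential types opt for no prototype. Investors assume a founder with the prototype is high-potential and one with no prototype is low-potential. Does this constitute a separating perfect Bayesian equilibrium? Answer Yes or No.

No

Under these beliefs, the prototype earns valuation 23 and no prototype earns valuation 12.
high-potential: the prototype nets 23 − 3 = 20; no prototype nets 12. high-potential prefers the prototype.
low-potential: the prototype nets 23 − 8 = 15; no prototype nets 12. low-potential would deviate to the prototype.
low-potential has a profitable deviation, so the profile is not an equilibrium.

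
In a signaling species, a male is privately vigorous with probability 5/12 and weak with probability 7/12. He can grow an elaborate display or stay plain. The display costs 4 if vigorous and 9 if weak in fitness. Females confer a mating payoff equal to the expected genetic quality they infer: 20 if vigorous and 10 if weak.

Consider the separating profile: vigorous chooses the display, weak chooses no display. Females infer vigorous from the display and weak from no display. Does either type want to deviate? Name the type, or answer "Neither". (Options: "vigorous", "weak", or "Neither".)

weak

The display pays 20; no display pays 10.
vigorous: assigned the display, nets 20 − 4 = 16; deviating to no display nets 10.
weak: assigned no display, nets 10; deviating to the display nets 20 − 9 = 11.
The weak type gains 1 by deviating.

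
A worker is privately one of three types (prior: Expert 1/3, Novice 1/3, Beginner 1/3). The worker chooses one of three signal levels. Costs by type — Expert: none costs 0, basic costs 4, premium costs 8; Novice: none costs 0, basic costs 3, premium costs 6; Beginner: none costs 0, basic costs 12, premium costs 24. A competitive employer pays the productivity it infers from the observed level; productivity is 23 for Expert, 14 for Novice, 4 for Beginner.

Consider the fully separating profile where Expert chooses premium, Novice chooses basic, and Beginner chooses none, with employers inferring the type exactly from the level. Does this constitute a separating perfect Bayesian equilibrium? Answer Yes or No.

No

Separating wages: premium → 23, basic → 14, none → 4.
Expert (assigned premium): none: 4 − 0 = 4; basic: 14 − 4 = 10; premium: 23 − 8 = 15. Expert stays.
Novice (assigned basic): none: 4 − 0 = 4; basic: 14 − 3 = 11; premium: 23 − 6 = 17. Novice prefers premium.
Beginner (assigned none): none: 4 − 0 = 4; basic: 14 − 12 = 2; premium: 23 − 24 = -1. Beginner stays.
At least one type deviates; the separating profile fails.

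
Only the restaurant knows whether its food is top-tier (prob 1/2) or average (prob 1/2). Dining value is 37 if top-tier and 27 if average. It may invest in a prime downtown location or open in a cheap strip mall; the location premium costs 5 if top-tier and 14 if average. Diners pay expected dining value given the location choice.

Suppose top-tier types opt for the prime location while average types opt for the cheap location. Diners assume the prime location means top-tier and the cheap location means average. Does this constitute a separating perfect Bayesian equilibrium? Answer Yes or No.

Under these beliefs, the prime location earns price premium 37 and the cheap location earns price premium 27.
top-tier: the prime location nets 37 − 5 = 32; the cheap location nets 27. top-tier prefers the prime location.
average: the prime location nets 37 − 14 = 23; the cheap location nets 27. average prefers the cheap location.
Neither type deviates, so the separating profile is an equilibrium.

Yes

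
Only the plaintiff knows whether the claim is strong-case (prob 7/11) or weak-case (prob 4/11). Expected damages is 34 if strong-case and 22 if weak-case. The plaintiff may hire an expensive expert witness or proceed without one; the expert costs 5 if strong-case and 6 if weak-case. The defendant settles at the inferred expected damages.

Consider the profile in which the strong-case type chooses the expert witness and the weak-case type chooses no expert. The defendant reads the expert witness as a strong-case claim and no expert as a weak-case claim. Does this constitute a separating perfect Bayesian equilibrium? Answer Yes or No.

No

Under these beliefs, the expert witness earns settlement 34 and no expert earns settlement 22.
strong-case: the expert witness nets 34 − 5 = 29; no expert nets 22. strong-case prefers the expert witness.
weak-case: the expert witness nets 34 − 6 = 28; no expert nets 22. weak-case would deviate to the expert witness.
weak-case has a profitable deviation, so the profile is not an equilibrium.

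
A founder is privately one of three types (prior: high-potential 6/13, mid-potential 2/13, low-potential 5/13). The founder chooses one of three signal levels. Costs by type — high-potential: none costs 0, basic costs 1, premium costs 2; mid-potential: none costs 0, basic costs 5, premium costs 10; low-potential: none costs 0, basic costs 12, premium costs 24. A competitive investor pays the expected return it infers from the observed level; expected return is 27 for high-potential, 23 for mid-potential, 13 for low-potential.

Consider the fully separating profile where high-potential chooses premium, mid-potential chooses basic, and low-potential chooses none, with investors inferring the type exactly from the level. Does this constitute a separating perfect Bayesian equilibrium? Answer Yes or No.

Yes

Separating valuations: premium → 27, basic → 23, none → 13.
high-potential (assigned premium): none: 13 − 0 = 13; basic: 23 − 1 = 22; premium: 27 − 2 = 25. high-potential stays.
mid-potential (assigned basic): none: 13 − 0 = 13; basic: 23 − 5 = 18; premium: 27 − 10 = 17. mid-potential stays.
low-potential (assigned none): none: 13 − 0 = 13; basic: 23 − 12 = 11; premium: 27 − 24 = 3. low-potential stays.
Every type prefers its assigned level; separation holds.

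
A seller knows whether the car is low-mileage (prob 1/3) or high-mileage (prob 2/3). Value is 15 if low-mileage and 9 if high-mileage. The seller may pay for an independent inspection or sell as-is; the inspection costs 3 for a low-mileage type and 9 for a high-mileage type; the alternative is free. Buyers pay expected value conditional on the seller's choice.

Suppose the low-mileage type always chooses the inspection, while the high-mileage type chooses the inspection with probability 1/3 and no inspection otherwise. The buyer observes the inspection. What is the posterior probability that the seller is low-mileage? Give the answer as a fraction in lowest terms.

P(the inspection) = (1/3)·1 + (2/3)·(1/3) = 5/9.
By Bayes' rule, P(low-mileage | the inspection) = (1/3) / (5/9) = 3/5.

3/5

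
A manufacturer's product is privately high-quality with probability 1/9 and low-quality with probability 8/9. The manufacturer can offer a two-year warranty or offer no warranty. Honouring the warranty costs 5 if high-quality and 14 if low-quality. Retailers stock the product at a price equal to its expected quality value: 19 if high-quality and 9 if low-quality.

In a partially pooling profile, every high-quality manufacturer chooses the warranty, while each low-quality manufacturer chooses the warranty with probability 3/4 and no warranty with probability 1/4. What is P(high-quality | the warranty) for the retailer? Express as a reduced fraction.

P(the warranty) = (1/9)·1 + (8/9)·(3/4) = 7/9.
By Bayes' rule, P(high-quality | the warranty) = (1/9) / (7/9) = 1/7.

1/7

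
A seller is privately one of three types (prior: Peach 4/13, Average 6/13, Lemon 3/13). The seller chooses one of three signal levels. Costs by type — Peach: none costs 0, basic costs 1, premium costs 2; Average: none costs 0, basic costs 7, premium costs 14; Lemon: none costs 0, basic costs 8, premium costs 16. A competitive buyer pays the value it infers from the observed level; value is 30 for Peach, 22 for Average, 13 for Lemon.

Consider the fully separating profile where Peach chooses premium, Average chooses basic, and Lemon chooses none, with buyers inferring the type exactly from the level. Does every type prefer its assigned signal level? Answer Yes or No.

No

Separating prices: premium → 30, basic → 22, none → 13.
Peach (assigned premium): none: 13 − 0 = 13; basic: 22 − 1 = 21; premium: 30 − 2 = 28. Peach stays.
Average (assigned basic): none: 13 − 0 = 13; basic: 22 − 7 = 15; premium: 30 − 14 = 16. Average prefers premium.
Lemon (assigned none): none: 13 − 0 = 13; basic: 22 − 8 = 14; premium: 30 − 16 = 14. Lemon prefers basic.
At least one type deviates; the separating profile fails.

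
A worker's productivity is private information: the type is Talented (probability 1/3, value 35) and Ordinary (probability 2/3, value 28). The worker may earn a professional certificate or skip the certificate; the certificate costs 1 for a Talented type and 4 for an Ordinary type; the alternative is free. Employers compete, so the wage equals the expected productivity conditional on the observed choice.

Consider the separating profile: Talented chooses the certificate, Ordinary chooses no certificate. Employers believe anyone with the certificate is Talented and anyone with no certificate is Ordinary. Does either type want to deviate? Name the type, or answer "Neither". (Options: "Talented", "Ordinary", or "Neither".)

The certificate pays 35; no certificate pays 28.
Talented: assigned the certificate, nets 35 − 1 = 34; deviating to no certificate nets 28.
Ordinary: assigned no certificate, nets 28; deviating to the certificate nets 35 − 4 = 31.
The Ordinary type gains 3 by deviating.

Ordinary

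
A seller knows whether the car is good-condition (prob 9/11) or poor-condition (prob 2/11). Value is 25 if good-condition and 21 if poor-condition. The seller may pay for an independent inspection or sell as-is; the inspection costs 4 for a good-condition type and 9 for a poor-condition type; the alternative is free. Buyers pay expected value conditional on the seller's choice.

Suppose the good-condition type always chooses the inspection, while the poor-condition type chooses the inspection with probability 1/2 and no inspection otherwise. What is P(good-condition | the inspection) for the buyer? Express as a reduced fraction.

P(the inspection) = (9/11)·1 + (2/11)·(1/2) = 10/11.
By Bayes' rule, P(good-condition | the inspection) = (9/11) / (10/11) = 9/10.

9/10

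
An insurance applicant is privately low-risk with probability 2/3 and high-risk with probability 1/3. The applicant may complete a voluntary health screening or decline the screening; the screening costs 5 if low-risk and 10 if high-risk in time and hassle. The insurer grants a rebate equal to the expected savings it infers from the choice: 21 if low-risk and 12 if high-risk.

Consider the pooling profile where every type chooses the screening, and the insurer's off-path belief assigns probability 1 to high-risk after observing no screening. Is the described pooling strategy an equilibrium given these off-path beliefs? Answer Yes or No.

On path, the insurer holds the prior and pays 2/3·21 + 1/3·12 = 18. Off path (no screening), believing high-risk, it pays 12.
low-risk: the screening nets 18 − 5 = 13; no screening nets 12. low-risk stays.
high-risk: the screening nets 18 − 10 = 8; no screening nets 12. high-risk would deviate.
A type deviates, so pooling fails.

No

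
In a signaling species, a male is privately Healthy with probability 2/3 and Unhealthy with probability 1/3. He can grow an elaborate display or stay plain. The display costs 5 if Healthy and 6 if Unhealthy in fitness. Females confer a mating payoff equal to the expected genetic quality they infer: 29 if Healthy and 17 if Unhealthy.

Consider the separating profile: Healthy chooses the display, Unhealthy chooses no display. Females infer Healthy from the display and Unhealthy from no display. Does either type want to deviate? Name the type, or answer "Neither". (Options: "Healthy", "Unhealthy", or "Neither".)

The display pays 29; no display pays 17.
Healthy: assigned the display, nets 29 − 5 = 24; deviating to no display nets 17.
Unhealthy: assigned no display, nets 17; deviating to the display nets 29 − 6 = 23.
The Unhealthy type gains 6 by deviating.

Unhealthy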